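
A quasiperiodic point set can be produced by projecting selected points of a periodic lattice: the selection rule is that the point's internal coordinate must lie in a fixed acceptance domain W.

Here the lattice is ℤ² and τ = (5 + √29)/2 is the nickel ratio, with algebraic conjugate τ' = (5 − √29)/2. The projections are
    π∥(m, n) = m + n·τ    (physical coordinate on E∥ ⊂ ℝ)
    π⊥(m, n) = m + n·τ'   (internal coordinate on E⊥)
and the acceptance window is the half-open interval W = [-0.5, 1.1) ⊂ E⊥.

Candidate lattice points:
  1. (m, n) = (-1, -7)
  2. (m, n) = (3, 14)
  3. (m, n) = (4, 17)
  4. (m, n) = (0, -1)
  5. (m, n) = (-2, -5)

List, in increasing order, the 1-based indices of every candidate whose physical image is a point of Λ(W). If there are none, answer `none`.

τ' = (5−√29)/2 ≈ -0.1926.
#1 (-1,-7): internal coord -1 + (-7)·τ' = +0.3481; +0.3481 ∈ [-0.5, 1.1) → IN Λ
#2 (3,14): internal coord 3 + (14)·τ' = +0.3038; +0.3038 ∈ [-0.5, 1.1) → IN Λ
#3 (4,17): internal coord 4 + (17)·τ' = +0.7261; +0.7261 ∈ [-0.5, 1.1) → IN Λ
#4 (0,-1): internal coord 0 + (-1)·τ' = +0.1926; +0.1926 ∈ [-0.5, 1.1) → IN Λ
#5 (-2,-5): internal coord -2 + (-5)·τ' = -1.0371; -1.0371 ∉ [-0.5, 1.1) → out

1, 2, 3, 4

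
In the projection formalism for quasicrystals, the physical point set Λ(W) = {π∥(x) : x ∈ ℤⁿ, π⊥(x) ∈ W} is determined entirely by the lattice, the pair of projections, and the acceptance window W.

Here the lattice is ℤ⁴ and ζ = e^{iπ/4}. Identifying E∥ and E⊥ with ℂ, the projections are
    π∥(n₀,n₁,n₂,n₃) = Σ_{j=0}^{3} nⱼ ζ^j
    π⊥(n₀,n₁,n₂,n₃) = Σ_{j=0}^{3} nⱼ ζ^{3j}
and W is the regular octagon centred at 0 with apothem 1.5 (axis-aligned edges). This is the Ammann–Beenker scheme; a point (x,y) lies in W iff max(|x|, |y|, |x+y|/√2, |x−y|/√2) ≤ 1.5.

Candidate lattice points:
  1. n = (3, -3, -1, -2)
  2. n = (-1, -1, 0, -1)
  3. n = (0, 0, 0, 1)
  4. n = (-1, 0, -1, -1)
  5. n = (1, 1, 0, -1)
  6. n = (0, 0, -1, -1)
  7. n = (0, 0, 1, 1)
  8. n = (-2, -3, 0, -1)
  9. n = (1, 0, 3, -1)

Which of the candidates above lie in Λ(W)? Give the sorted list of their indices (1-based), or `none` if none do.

Internal map: ζ^{3j} for j=0..3 gives (1,0), (−√2/2,√2/2), (0,−1), (√2/2,√2/2).
candidate 1: n = (3, -3, -1, -2) → π⊥ ≈ (+3.70711, -2.53553); max(|x|,|y|,|x±y|/√2) = 4.41421 > 1.5 ⇒ ∉ W
candidate 2: n = (-1, -1, 0, -1) → π⊥ ≈ (-1.00000, -1.41421); max(|x|,|y|,|x±y|/√2) = 1.70711 > 1.5 ⇒ ∉ W
candidate 3: n = (0, 0, 0, 1) → π⊥ ≈ (+0.70711, +0.70711); max(|x|,|y|,|x±y|/√2) = 1.00000 ≤ 1.5 ⇒ ∈ W
candidate 4: n = (-1, 0, -1, -1) → π⊥ ≈ (-1.70711, +0.29289); max(|x|,|y|,|x±y|/√2) = 1.70711 > 1.5 ⇒ ∉ W
candidate 5: n = (1, 1, 0, -1) → π⊥ ≈ (-0.41421, +0.00000); max(|x|,|y|,|x±y|/√2) = 0.41421 ≤ 1.5 ⇒ ∈ W
candidate 6: n = (0, 0, -1, -1) → π⊥ ≈ (-0.70711, +0.29289); max(|x|,|y|,|x±y|/√2) = 0.70711 ≤ 1.5 ⇒ ∈ W
candidate 7: n = (0, 0, 1, 1) → π⊥ ≈ (+0.70711, -0.29289); max(|x|,|y|,|x±y|/√2) = 0.70711 ≤ 1.5 ⇒ ∈ W
candidate 8: n = (-2, -3, 0, -1) → π⊥ ≈ (-0.58579, -2.82843); max(|x|,|y|,|x±y|/√2) = 2.82843 > 1.5 ⇒ ∉ W
candidate 9: n = (1, 0, 3, -1) → π⊥ ≈ (+0.29289, -3.70711); max(|x|,|y|,|x±y|/√2) = 3.70711 > 1.5 ⇒ ∉ W

3, 5, 6, 7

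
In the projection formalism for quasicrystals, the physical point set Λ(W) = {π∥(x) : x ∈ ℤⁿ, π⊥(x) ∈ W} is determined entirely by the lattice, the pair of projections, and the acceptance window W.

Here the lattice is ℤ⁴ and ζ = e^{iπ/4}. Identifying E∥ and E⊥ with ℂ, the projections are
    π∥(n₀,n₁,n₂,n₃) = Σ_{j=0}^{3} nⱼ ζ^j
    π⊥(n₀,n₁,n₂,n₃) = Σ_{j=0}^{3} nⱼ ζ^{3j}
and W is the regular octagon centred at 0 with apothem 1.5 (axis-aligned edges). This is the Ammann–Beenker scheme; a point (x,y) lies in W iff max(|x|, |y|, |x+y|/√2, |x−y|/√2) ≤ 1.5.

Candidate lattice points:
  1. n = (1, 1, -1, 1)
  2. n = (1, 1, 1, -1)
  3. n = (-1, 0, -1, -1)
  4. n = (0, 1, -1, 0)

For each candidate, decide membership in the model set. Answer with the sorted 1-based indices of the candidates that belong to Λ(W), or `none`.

2

With ζ = e^{iπ/4} the internal vectors are ζ^0,ζ^3,ζ^6,ζ^9.
#1 (1, 1, -1, 1): internal (1.000000, 2.414214); octagon support 2.414214 vs apothem 1.5 → ∉ W
#2 (1, 1, 1, -1): internal (-0.414214, -1.000000); octagon support 1.000000 vs apothem 1.5 → ∈ W
#3 (-1, 0, -1, -1): internal (-1.707107, 0.292893); octagon support 1.707107 vs apothem 1.5 → ∉ W
#4 (0, 1, -1, 0): internal (-0.707107, 1.707107); octagon support 1.707107 vs apothem 1.5 → ∉ W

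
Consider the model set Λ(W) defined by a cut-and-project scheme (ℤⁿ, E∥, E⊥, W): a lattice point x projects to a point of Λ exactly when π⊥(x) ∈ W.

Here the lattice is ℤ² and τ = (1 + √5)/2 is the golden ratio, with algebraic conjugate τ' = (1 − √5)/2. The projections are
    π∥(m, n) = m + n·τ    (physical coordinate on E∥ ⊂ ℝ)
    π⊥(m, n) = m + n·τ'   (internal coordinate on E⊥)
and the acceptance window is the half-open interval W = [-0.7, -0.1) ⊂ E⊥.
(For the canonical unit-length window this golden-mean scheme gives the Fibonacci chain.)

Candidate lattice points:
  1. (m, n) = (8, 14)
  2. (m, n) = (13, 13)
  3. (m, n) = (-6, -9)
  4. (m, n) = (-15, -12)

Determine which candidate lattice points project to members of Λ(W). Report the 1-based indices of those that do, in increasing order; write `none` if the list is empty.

Compute τ' = (1−√5)/2 = -0.61803, so π⊥(m,n) = m -0.61803·n.
#1 (8,14): internal coord 8 + (14)·τ' = -0.65248; -0.65248 ∈ [-0.7, -0.1) → IN Λ
#2 (13,13): internal coord 13 + (13)·τ' = +4.96556; +4.96556 ∉ [-0.7, -0.1) → out
#3 (-6,-9): internal coord -6 + (-9)·τ' = -0.43769; -0.43769 ∈ [-0.7, -0.1) → IN Λ
#4 (-15,-12): internal coord -15 + (-12)·τ' = -7.58359; -7.58359 ∉ [-0.7, -0.1) → out

1, 3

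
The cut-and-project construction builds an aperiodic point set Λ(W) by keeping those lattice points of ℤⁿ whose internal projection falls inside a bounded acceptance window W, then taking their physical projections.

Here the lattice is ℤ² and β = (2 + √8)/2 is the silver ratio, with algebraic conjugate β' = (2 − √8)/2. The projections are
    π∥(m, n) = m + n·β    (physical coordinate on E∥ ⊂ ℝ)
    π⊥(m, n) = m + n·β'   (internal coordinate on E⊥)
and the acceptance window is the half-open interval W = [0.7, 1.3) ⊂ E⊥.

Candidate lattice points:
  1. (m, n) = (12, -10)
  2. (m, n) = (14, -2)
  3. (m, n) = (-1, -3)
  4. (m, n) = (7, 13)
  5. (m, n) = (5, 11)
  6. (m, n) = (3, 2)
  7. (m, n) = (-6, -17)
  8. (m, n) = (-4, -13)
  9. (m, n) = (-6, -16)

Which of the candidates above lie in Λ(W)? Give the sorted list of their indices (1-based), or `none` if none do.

Numerically β ≈ 2.414214 and β' = −1/β ≈ -0.414214.
candidate 1: (m,n)=(12,-10) → π∥ = 12-10·β ≈ -12.142136, π⊥ = 12-10·β' ≈ 16.142136 ∉ [0.7, 1.3) ⇒ out
candidate 2: (m,n)=(14,-2) → π∥ = 14-2·β ≈ 9.171573, π⊥ = 14-2·β' ≈ 14.828427 ∉ [0.7, 1.3) ⇒ out
candidate 3: (m,n)=(-1,-3) → π∥ = -1-3·β ≈ -8.242641, π⊥ = -1-3·β' ≈ 0.242641 ∉ [0.7, 1.3) ⇒ out
candidate 4: (m,n)=(7,13) → π∥ = 7+13·β ≈ 38.384776, π⊥ = 7+13·β' ≈ 1.615224 ∉ [0.7, 1.3) ⇒ out
candidate 5: (m,n)=(5,11) → π∥ = 5+11·β ≈ 31.556349, π⊥ = 5+11·β' ≈ 0.443651 ∉ [0.7, 1.3) ⇒ out
candidate 6: (m,n)=(3,2) → π∥ = 3+2·β ≈ 7.828427, π⊥ = 3+2·β' ≈ 2.171573 ∉ [0.7, 1.3) ⇒ out
candidate 7: (m,n)=(-6,-17) → π∥ = -6-17·β ≈ -47.041631, π⊥ = -6-17·β' ≈ 1.041631 ∈ [0.7, 1.3) ⇒ IN Λ
candidate 8: (m,n)=(-4,-13) → π∥ = -4-13·β ≈ -35.384776, π⊥ = -4-13·β' ≈ 1.384776 ∉ [0.7, 1.3) ⇒ out
candidate 9: (m,n)=(-6,-16) → π∥ = -6-16·β ≈ -44.627417, π⊥ = -6-16·β' ≈ 0.627417 ∉ [0.7, 1.3) ⇒ out

7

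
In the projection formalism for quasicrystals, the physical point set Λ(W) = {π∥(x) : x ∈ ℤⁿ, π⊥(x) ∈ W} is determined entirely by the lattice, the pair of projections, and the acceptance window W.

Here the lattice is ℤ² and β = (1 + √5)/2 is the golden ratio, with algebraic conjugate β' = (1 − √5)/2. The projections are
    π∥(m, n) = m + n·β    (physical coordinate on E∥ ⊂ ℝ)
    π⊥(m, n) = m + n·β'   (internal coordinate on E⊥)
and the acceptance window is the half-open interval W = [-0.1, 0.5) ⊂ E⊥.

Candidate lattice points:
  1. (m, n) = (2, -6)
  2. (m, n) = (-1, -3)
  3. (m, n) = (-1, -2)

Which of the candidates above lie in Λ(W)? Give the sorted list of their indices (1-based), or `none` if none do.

Compute β' = (1−√5)/2 = -0.618034, so π⊥(m,n) = m -0.618034·n.
#1 (2,-6): internal coord 2 + (-6)·β' = +5.708204; +5.708204 ∉ [-0.1, 0.5) → out
#2 (-1,-3): internal coord -1 + (-3)·β' = +0.854102; +0.854102 ∉ [-0.1, 0.5) → out
#3 (-1,-2): internal coord -1 + (-2)·β' = +0.236068; +0.236068 ∈ [-0.1, 0.5) → IN Λ

3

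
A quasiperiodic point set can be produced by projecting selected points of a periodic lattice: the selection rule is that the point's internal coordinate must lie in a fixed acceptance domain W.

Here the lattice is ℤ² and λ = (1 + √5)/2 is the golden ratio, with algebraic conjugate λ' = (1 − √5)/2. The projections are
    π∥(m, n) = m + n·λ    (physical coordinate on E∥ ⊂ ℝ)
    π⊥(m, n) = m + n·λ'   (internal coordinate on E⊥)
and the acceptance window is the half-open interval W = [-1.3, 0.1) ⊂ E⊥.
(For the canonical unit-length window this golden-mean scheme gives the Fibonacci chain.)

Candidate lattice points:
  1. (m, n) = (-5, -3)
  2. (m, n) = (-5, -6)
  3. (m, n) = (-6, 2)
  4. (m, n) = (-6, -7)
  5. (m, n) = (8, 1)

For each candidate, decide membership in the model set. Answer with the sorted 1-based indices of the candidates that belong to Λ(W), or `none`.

Compute λ' = (1−√5)/2 = -0.61803, so π⊥(m,n) = m -0.61803·n.
candidate 1: (m,n)=(-5,-3) → π∥ = -5-3·λ ≈ -9.85410, π⊥ = -5-3·λ' ≈ -3.14590 ∉ [-1.3, 0.1) ⇒ out
candidate 2: (m,n)=(-5,-6) → π∥ = -5-6·λ ≈ -14.70820, π⊥ = -5-6·λ' ≈ -1.29180 ∈ [-1.3, 0.1) ⇒ IN Λ
candidate 3: (m,n)=(-6,2) → π∥ = -6+2·λ ≈ -2.76393, π⊥ = -6+2·λ' ≈ -7.23607 ∉ [-1.3, 0.1) ⇒ out
candidate 4: (m,n)=(-6,-7) → π∥ = -6-7·λ ≈ -17.32624, π⊥ = -6-7·λ' ≈ -1.67376 ∉ [-1.3, 0.1) ⇒ out
candidate 5: (m,n)=(8,1) → π∥ = 8+1·λ ≈ 9.61803, π⊥ = 8+1·λ' ≈ 7.38197 ∉ [-1.3, 0.1) ⇒ out

2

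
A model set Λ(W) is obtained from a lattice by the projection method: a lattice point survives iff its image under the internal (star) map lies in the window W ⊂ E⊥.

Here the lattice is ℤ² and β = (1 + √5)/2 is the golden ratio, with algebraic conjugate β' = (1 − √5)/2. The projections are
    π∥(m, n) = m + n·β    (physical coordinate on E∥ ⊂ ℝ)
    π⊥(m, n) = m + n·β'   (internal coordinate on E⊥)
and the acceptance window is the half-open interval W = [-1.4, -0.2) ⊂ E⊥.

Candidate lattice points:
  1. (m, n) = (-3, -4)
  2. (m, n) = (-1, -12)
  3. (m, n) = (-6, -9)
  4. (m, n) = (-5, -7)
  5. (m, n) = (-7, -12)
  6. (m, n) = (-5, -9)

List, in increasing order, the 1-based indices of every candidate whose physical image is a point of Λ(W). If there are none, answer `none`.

Compute β' = (1−√5)/2 = -0.618034, so π⊥(m,n) = m -0.618034·n.
candidate 1: (m,n)=(-3,-4) → π∥ = -3-4·β ≈ -9.472136, π⊥ = -3-4·β' ≈ -0.527864 ∈ [-1.4, -0.2) ⇒ IN Λ
candidate 2: (m,n)=(-1,-12) → π∥ = -1-12·β ≈ -20.416408, π⊥ = -1-12·β' ≈ 6.416408 ∉ [-1.4, -0.2) ⇒ out
candidate 3: (m,n)=(-6,-9) → π∥ = -6-9·β ≈ -20.562306, π⊥ = -6-9·β' ≈ -0.437694 ∈ [-1.4, -0.2) ⇒ IN Λ
candidate 4: (m,n)=(-5,-7) → π∥ = -5-7·β ≈ -16.326238, π⊥ = -5-7·β' ≈ -0.673762 ∈ [-1.4, -0.2) ⇒ IN Λ
candidate 5: (m,n)=(-7,-12) → π∥ = -7-12·β ≈ -26.416408, π⊥ = -7-12·β' ≈ 0.416408 ∉ [-1.4, -0.2) ⇒ out
candidate 6: (m,n)=(-5,-9) → π∥ = -5-9·β ≈ -19.562306, π⊥ = -5-9·β' ≈ 0.562306 ∉ [-1.4, -0.2) ⇒ out

1, 3, 4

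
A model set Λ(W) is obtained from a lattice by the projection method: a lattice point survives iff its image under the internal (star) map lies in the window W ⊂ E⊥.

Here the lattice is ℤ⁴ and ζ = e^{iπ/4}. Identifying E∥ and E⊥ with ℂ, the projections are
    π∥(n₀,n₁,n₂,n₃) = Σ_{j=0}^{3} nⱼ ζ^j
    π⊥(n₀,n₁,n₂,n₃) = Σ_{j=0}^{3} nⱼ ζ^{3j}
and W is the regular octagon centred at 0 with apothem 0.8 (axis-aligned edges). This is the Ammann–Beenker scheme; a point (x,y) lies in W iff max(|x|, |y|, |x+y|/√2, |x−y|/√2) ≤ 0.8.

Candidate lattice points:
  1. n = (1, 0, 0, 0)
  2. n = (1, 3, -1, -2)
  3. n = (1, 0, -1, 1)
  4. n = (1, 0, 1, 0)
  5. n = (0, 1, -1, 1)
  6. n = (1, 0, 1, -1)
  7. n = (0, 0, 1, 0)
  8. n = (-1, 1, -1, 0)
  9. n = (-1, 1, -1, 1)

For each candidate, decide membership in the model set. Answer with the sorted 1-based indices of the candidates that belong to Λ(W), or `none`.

With ζ = e^{iπ/4} the internal vectors are ζ^0,ζ^3,ζ^6,ζ^9.
#1 (1, 0, 0, 0): internal (1.000000, 0.000000); octagon support 1.000000 vs apothem 0.8 → ∉ W
#2 (1, 3, -1, -2): internal (-2.535534, 1.707107); octagon support 3.000000 vs apothem 0.8 → ∉ W
#3 (1, 0, -1, 1): internal (1.707107, 1.707107); octagon support 2.414214 vs apothem 0.8 → ∉ W
#4 (1, 0, 1, 0): internal (1.000000, -1.000000); octagon support 1.414214 vs apothem 0.8 → ∉ W
#5 (0, 1, -1, 1): internal (0.000000, 2.414214); octagon support 2.414214 vs apothem 0.8 → ∉ W
#6 (1, 0, 1, -1): internal (0.292893, -1.707107); octagon support 1.707107 vs apothem 0.8 → ∉ W
#7 (0, 0, 1, 0): internal (0.000000, -1.000000); octagon support 1.000000 vs apothem 0.8 → ∉ W
#8 (-1, 1, -1, 0): internal (-1.707107, 1.707107); octagon support 2.414214 vs apothem 0.8 → ∉ W
#9 (-1, 1, -1, 1): internal (-1.000000, 2.414214); octagon support 2.414214 vs apothem 0.8 → ∉ W

none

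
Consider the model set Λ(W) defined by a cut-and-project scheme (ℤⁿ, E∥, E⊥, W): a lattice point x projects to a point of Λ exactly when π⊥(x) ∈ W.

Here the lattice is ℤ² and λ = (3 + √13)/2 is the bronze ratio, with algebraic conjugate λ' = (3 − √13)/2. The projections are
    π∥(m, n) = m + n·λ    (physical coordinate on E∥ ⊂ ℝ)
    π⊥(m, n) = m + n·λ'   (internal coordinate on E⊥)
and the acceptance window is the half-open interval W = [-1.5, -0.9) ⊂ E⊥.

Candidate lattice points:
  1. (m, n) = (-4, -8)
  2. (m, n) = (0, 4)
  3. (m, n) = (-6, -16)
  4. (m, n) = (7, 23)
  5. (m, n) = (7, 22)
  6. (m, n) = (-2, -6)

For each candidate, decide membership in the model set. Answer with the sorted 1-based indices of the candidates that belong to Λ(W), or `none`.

Compute λ' = (3−√13)/2 = -0.302776, so π⊥(m,n) = m -0.302776·n.
candidate 1: (m,n)=(-4,-8) → π∥ = -4-8·λ ≈ -30.422205, π⊥ = -4-8·λ' ≈ -1.577795 ∉ [-1.5, -0.9) ⇒ out
candidate 2: (m,n)=(0,4) → π∥ = 0+4·λ ≈ 13.211103, π⊥ = 0+4·λ' ≈ -1.211103 ∈ [-1.5, -0.9) ⇒ IN Λ
candidate 3: (m,n)=(-6,-16) → π∥ = -6-16·λ ≈ -58.844410, π⊥ = -6-16·λ' ≈ -1.155590 ∈ [-1.5, -0.9) ⇒ IN Λ
candidate 4: (m,n)=(7,23) → π∥ = 7+23·λ ≈ 82.963840, π⊥ = 7+23·λ' ≈ 0.036160 ∉ [-1.5, -0.9) ⇒ out
candidate 5: (m,n)=(7,22) → π∥ = 7+22·λ ≈ 79.661064, π⊥ = 7+22·λ' ≈ 0.338936 ∉ [-1.5, -0.9) ⇒ out
candidate 6: (m,n)=(-2,-6) → π∥ = -2-6·λ ≈ -21.816654, π⊥ = -2-6·λ' ≈ -0.183346 ∉ [-1.5, -0.9) ⇒ out

2, 3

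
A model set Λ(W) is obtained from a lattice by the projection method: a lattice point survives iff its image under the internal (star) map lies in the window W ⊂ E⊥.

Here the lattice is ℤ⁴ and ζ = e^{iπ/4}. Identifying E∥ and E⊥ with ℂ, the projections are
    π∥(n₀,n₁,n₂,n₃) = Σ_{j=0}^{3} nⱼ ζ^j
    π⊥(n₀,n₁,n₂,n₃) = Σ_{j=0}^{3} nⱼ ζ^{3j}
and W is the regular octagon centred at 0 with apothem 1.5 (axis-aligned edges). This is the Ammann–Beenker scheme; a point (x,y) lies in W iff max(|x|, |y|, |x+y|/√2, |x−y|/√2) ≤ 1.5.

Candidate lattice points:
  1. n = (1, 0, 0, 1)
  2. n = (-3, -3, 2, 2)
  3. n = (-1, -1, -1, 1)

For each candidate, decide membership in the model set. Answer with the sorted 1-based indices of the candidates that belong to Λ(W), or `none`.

3

Internal map: ζ^{3j} for j=0..3 gives (1,0), (−√2/2,√2/2), (0,−1), (√2/2,√2/2).
candidate 1: n = (1, 0, 0, 1) → π⊥ ≈ (+1.70711, +0.70711); max(|x|,|y|,|x±y|/√2) = 1.70711 > 1.5 ⇒ ∉ W
candidate 2: n = (-3, -3, 2, 2) → π⊥ ≈ (+0.53553, -2.70711); max(|x|,|y|,|x±y|/√2) = 2.70711 > 1.5 ⇒ ∉ W
candidate 3: n = (-1, -1, -1, 1) → π⊥ ≈ (+0.41421, +1.00000); max(|x|,|y|,|x±y|/√2) = 1.00000 ≤ 1.5 ⇒ ∈ W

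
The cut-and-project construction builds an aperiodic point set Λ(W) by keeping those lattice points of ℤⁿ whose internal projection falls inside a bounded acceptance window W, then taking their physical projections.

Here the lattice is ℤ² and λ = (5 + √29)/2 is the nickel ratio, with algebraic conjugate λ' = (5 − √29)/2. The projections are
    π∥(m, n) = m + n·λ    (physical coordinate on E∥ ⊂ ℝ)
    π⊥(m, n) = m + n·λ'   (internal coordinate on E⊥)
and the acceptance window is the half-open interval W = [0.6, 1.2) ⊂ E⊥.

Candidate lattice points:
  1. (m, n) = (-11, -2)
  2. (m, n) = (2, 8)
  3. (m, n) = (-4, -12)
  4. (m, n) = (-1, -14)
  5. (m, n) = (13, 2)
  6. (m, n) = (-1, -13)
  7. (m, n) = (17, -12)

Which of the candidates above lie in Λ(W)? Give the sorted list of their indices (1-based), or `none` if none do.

Numerically λ ≈ 5.1926 and λ' = −1/λ ≈ -0.1926.
[1] lift (-11,-2): star map gives -10.6148; window check 0.6 ≤ -10.6148 < 1.2 is false → out
[2] lift (2,8): star map gives 0.4593; window check 0.6 ≤ 0.4593 < 1.2 is false → out
[3] lift (-4,-12): star map gives -1.6890; window check 0.6 ≤ -1.6890 < 1.2 is false → out
[4] lift (-1,-14): star map gives 1.6962; window check 0.6 ≤ 1.6962 < 1.2 is false → out
[5] lift (13,2): star map gives 12.6148; window check 0.6 ≤ 12.6148 < 1.2 is false → out
[6] lift (-1,-13): star map gives 1.5036; window check 0.6 ≤ 1.5036 < 1.2 is false → out
[7] lift (17,-12): star map gives 19.3110; window check 0.6 ≤ 19.3110 < 1.2 is false → out

none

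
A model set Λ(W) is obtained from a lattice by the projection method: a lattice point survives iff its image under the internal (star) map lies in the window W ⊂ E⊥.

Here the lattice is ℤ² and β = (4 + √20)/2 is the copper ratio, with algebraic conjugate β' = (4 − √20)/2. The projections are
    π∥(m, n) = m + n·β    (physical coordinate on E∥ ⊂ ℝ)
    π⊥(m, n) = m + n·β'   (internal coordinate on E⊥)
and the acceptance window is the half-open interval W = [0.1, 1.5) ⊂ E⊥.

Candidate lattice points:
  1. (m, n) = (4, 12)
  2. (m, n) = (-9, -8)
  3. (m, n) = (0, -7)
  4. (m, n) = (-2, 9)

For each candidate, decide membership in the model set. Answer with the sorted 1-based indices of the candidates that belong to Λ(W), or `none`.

Compute β' = (4−√20)/2 = -0.23607, so π⊥(m,n) = m -0.23607·n.
#1 (4,12): internal coord 4 + (12)·β' = +1.16718; +1.16718 ∈ [0.1, 1.5) → IN Λ
#2 (-9,-8): internal coord -9 + (-8)·β' = -7.11146; -7.11146 ∉ [0.1, 1.5) → out
#3 (0,-7): internal coord 0 + (-7)·β' = +1.65248; +1.65248 ∉ [0.1, 1.5) → out
#4 (-2,9): internal coord -2 + (9)·β' = -4.12461; -4.12461 ∉ [0.1, 1.5) → out

1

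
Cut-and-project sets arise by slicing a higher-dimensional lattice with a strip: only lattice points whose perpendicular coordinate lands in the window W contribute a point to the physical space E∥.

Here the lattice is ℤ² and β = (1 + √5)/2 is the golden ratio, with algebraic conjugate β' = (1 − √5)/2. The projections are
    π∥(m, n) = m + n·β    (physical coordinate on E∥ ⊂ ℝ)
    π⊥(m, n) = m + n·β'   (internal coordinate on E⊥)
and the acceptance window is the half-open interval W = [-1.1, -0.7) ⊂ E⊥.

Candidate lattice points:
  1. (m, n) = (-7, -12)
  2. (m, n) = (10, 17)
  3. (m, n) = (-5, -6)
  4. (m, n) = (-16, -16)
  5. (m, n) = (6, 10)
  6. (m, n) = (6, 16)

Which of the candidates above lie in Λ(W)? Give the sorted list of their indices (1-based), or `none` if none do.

none

Numerically β ≈ 1.6180 and β' = −1/β ≈ -0.6180.
[1] lift (-7,-12): star map gives 0.4164; window check -1.1 ≤ 0.4164 < -0.7 is false → out
[2] lift (10,17): star map gives -0.5066; window check -1.1 ≤ -0.5066 < -0.7 is false → out
[3] lift (-5,-6): star map gives -1.2918; window check -1.1 ≤ -1.2918 < -0.7 is false → out
[4] lift (-16,-16): star map gives -6.1115; window check -1.1 ≤ -6.1115 < -0.7 is false → out
[5] lift (6,10): star map gives -0.1803; window check -1.1 ≤ -0.1803 < -0.7 is false → out
[6] lift (6,16): star map gives -3.8885; window check -1.1 ≤ -3.8885 < -0.7 is false → out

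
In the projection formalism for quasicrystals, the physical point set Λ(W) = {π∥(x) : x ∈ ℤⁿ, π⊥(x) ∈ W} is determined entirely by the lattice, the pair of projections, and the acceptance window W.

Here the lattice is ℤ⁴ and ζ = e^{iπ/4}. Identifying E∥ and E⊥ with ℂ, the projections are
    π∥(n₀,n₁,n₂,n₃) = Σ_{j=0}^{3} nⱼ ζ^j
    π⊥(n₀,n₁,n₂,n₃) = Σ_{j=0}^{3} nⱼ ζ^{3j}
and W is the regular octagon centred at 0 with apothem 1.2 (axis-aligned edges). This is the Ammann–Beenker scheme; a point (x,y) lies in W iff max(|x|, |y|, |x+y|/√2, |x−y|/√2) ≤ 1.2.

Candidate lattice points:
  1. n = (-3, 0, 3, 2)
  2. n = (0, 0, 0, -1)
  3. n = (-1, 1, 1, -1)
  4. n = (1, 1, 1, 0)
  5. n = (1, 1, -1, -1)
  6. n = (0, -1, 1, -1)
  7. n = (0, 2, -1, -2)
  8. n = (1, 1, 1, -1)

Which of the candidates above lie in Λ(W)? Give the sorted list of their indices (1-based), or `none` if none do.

2, 4, 5, 8

Internal map: ζ^{3j} for j=0..3 gives (1,0), (−√2/2,√2/2), (0,−1), (√2/2,√2/2).
#1 (-3, 0, 3, 2): internal (-1.5858, -1.5858); octagon support 2.2426 vs apothem 1.2 → ∉ W
#2 (0, 0, 0, -1): internal (-0.7071, -0.7071); octagon support 1.0000 vs apothem 1.2 → ∈ W
#3 (-1, 1, 1, -1): internal (-2.4142, -1.0000); octagon support 2.4142 vs apothem 1.2 → ∉ W
#4 (1, 1, 1, 0): internal (0.2929, -0.2929); octagon support 0.4142 vs apothem 1.2 → ∈ W
#5 (1, 1, -1, -1): internal (-0.4142, 1.0000); octagon support 1.0000 vs apothem 1.2 → ∈ W
#6 (0, -1, 1, -1): internal (0.0000, -2.4142); octagon support 2.4142 vs apothem 1.2 → ∉ W
#7 (0, 2, -1, -2): internal (-2.8284, 1.0000); octagon support 2.8284 vs apothem 1.2 → ∉ W
#8 (1, 1, 1, -1): internal (-0.4142, -1.0000); octagon support 1.0000 vs apothem 1.2 → ∈ W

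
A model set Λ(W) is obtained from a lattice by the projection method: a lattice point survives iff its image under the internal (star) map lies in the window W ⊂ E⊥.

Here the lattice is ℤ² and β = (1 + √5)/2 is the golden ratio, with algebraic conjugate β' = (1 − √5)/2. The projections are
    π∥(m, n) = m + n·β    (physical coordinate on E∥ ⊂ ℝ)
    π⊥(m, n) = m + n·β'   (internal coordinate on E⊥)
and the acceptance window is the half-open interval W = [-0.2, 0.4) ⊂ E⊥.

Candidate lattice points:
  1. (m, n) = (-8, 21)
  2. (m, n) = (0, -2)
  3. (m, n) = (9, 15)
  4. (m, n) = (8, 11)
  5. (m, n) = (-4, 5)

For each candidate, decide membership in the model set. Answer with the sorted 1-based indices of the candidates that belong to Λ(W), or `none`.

none

Compute β' = (1−√5)/2 = -0.6180, so π⊥(m,n) = m -0.6180·n.
#1 (-8,21): internal coord -8 + (21)·β' = -20.9787; -20.9787 ∉ [-0.2, 0.4) → out
#2 (0,-2): internal coord 0 + (-2)·β' = +1.2361; +1.2361 ∉ [-0.2, 0.4) → out
#3 (9,15): internal coord 9 + (15)·β' = -0.2705; -0.2705 ∉ [-0.2, 0.4) → out
#4 (8,11): internal coord 8 + (11)·β' = +1.2016; +1.2016 ∉ [-0.2, 0.4) → out
#5 (-4,5): internal coord -4 + (5)·β' = -7.0902; -7.0902 ∉ [-0.2, 0.4) → out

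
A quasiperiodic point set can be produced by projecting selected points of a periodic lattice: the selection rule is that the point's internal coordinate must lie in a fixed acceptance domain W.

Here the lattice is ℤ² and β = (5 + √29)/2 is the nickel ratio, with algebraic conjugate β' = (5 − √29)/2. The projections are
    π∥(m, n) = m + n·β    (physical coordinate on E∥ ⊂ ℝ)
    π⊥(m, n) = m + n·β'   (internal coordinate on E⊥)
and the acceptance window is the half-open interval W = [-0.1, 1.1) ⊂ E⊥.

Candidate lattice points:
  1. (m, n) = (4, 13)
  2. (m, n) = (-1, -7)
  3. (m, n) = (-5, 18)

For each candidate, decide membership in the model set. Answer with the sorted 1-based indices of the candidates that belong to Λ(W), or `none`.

Compute β' = (5−√29)/2 = -0.19258, so π⊥(m,n) = m -0.19258·n.
candidate 1: (m,n)=(4,13) → π∥ = 4+13·β ≈ 71.50357, π⊥ = 4+13·β' ≈ 1.49643 ∉ [-0.1, 1.1) ⇒ out
candidate 2: (m,n)=(-1,-7) → π∥ = -1-7·β ≈ -37.34808, π⊥ = -1-7·β' ≈ 0.34808 ∈ [-0.1, 1.1) ⇒ IN Λ
candidate 3: (m,n)=(-5,18) → π∥ = -5+18·β ≈ 88.46648, π⊥ = -5+18·β' ≈ -8.46648 ∉ [-0.1, 1.1) ⇒ out

2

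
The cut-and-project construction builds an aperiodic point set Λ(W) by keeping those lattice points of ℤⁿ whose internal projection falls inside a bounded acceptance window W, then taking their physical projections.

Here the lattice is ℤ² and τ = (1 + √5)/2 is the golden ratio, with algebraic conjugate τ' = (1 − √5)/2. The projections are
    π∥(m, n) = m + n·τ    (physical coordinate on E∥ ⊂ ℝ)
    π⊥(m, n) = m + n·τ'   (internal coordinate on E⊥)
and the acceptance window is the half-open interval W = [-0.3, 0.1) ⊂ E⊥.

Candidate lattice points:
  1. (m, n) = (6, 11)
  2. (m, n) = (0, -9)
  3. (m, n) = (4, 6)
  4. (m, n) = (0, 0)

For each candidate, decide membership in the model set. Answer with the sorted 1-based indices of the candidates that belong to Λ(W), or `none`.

4

Compute τ' = (1−√5)/2 = -0.6180, so π⊥(m,n) = m -0.6180·n.
candidate 1: (m,n)=(6,11) → π∥ = 6+11·τ ≈ 23.7984, π⊥ = 6+11·τ' ≈ -0.7984 ∉ [-0.3, 0.1) ⇒ out
candidate 2: (m,n)=(0,-9) → π∥ = 0-9·τ ≈ -14.5623, π⊥ = 0-9·τ' ≈ 5.5623 ∉ [-0.3, 0.1) ⇒ out
candidate 3: (m,n)=(4,6) → π∥ = 4+6·τ ≈ 13.7082, π⊥ = 4+6·τ' ≈ 0.2918 ∉ [-0.3, 0.1) ⇒ out
candidate 4: (m,n)=(0,0) → π∥ = 0+0·τ ≈ 0.0000, π⊥ = 0+0·τ' ≈ 0.0000 ∈ [-0.3, 0.1) ⇒ IN Λ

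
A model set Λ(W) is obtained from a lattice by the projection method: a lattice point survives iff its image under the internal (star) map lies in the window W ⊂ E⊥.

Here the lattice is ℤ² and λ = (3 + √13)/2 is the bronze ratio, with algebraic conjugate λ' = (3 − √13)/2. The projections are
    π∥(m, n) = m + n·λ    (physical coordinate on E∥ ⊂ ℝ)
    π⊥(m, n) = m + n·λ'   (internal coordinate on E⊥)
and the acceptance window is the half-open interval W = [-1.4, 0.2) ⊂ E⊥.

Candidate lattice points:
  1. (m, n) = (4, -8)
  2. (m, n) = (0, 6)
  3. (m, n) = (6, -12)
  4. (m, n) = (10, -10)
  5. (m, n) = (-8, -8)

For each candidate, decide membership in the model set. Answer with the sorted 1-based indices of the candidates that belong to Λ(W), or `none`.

none

Numerically λ ≈ 3.3028 and λ' = −1/λ ≈ -0.3028.
candidate 1: (m,n)=(4,-8) → π∥ = 4-8·λ ≈ -22.4222, π⊥ = 4-8·λ' ≈ 6.4222 ∉ [-1.4, 0.2) ⇒ out
candidate 2: (m,n)=(0,6) → π∥ = 0+6·λ ≈ 19.8167, π⊥ = 0+6·λ' ≈ -1.8167 ∉ [-1.4, 0.2) ⇒ out
candidate 3: (m,n)=(6,-12) → π∥ = 6-12·λ ≈ -33.6333, π⊥ = 6-12·λ' ≈ 9.6333 ∉ [-1.4, 0.2) ⇒ out
candidate 4: (m,n)=(10,-10) → π∥ = 10-10·λ ≈ -23.0278, π⊥ = 10-10·λ' ≈ 13.0278 ∉ [-1.4, 0.2) ⇒ out
candidate 5: (m,n)=(-8,-8) → π∥ = -8-8·λ ≈ -34.4222, π⊥ = -8-8·λ' ≈ -5.5778 ∉ [-1.4, 0.2) ⇒ out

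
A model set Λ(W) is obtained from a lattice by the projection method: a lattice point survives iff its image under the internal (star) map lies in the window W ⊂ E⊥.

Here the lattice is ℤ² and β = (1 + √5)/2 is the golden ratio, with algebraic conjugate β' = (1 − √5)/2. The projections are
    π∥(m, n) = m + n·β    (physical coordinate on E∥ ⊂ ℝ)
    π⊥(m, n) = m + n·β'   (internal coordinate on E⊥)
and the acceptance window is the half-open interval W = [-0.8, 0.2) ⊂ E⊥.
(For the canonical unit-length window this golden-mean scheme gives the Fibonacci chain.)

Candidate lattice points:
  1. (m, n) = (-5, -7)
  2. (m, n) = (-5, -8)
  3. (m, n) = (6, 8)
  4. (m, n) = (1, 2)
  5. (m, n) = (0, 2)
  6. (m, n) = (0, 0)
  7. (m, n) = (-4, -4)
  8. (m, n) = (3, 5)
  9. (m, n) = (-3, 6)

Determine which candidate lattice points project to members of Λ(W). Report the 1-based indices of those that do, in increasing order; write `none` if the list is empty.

1, 2, 4, 6, 8

β' = (1−√5)/2 ≈ -0.6180.
candidate 1: (m,n)=(-5,-7) → π∥ = -5-7·β ≈ -16.3262, π⊥ = -5-7·β' ≈ -0.6738 ∈ [-0.8, 0.2) ⇒ IN Λ
candidate 2: (m,n)=(-5,-8) → π∥ = -5-8·β ≈ -17.9443, π⊥ = -5-8·β' ≈ -0.0557 ∈ [-0.8, 0.2) ⇒ IN Λ
candidate 3: (m,n)=(6,8) → π∥ = 6+8·β ≈ 18.9443, π⊥ = 6+8·β' ≈ 1.0557 ∉ [-0.8, 0.2) ⇒ out
candidate 4: (m,n)=(1,2) → π∥ = 1+2·β ≈ 4.2361, π⊥ = 1+2·β' ≈ -0.2361 ∈ [-0.8, 0.2) ⇒ IN Λ
candidate 5: (m,n)=(0,2) → π∥ = 0+2·β ≈ 3.2361, π⊥ = 0+2·β' ≈ -1.2361 ∉ [-0.8, 0.2) ⇒ out
candidate 6: (m,n)=(0,0) → π∥ = 0+0·β ≈ 0.0000, π⊥ = 0+0·β' ≈ 0.0000 ∈ [-0.8, 0.2) ⇒ IN Λ
candidate 7: (m,n)=(-4,-4) → π∥ = -4-4·β ≈ -10.4721, π⊥ = -4-4·β' ≈ -1.5279 ∉ [-0.8, 0.2) ⇒ out
candidate 8: (m,n)=(3,5) → π∥ = 3+5·β ≈ 11.0902, π⊥ = 3+5·β' ≈ -0.0902 ∈ [-0.8, 0.2) ⇒ IN Λ
candidate 9: (m,n)=(-3,6) → π∥ = -3+6·β ≈ 6.7082, π⊥ = -3+6·β' ≈ -6.7082 ∉ [-0.8, 0.2) ⇒ out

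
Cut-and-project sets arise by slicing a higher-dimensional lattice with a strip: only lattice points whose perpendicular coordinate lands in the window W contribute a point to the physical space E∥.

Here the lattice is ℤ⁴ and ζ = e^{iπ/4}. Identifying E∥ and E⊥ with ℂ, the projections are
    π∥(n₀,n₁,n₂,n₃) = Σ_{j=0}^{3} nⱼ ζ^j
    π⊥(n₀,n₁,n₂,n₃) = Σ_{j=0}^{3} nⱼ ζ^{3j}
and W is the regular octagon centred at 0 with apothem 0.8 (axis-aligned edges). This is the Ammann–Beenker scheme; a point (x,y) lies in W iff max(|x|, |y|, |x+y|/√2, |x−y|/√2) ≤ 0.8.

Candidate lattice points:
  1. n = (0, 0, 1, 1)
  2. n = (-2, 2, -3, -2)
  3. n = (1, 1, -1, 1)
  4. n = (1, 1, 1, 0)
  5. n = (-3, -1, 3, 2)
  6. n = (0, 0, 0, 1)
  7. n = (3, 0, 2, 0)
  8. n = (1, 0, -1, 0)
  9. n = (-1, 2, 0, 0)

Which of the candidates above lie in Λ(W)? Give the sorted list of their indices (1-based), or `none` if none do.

Internal map: ζ^{3j} for j=0..3 gives (1,0), (−√2/2,√2/2), (0,−1), (√2/2,√2/2).
#1 (0, 0, 1, 1): internal (0.7071, -0.2929); octagon support 0.7071 vs apothem 0.8 → ∈ W
#2 (-2, 2, -3, -2): internal (-4.8284, 3.0000); octagon support 5.5355 vs apothem 0.8 → ∉ W
#3 (1, 1, -1, 1): internal (1.0000, 2.4142); octagon support 2.4142 vs apothem 0.8 → ∉ W
#4 (1, 1, 1, 0): internal (0.2929, -0.2929); octagon support 0.4142 vs apothem 0.8 → ∈ W
#5 (-3, -1, 3, 2): internal (-0.8787, -2.2929); octagon support 2.2929 vs apothem 0.8 → ∉ W
#6 (0, 0, 0, 1): internal (0.7071, 0.7071); octagon support 1.0000 vs apothem 0.8 → ∉ W
#7 (3, 0, 2, 0): internal (3.0000, -2.0000); octagon support 3.5355 vs apothem 0.8 → ∉ W
#8 (1, 0, -1, 0): internal (1.0000, 1.0000); octagon support 1.4142 vs apothem 0.8 → ∉ W
#9 (-1, 2, 0, 0): internal (-2.4142, 1.4142); octagon support 2.7071 vs apothem 0.8 → ∉ W

1, 4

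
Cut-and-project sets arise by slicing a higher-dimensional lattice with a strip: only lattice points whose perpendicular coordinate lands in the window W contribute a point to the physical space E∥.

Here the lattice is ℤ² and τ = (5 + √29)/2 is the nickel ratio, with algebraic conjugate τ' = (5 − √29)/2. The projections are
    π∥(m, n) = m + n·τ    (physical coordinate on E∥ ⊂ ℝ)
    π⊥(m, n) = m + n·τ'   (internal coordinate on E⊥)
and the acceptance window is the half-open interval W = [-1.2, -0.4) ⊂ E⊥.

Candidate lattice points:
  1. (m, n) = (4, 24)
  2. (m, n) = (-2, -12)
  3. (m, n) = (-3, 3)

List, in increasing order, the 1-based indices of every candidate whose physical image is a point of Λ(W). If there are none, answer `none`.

Numerically τ ≈ 5.1926 and τ' = −1/τ ≈ -0.1926.
#1 (4,24): internal coord 4 + (24)·τ' = -0.6220; -0.6220 ∈ [-1.2, -0.4) → IN Λ
#2 (-2,-12): internal coord -2 + (-12)·τ' = +0.3110; +0.3110 ∉ [-1.2, -0.4) → out
#3 (-3,3): internal coord -3 + (3)·τ' = -3.5777; -3.5777 ∉ [-1.2, -0.4) → out

1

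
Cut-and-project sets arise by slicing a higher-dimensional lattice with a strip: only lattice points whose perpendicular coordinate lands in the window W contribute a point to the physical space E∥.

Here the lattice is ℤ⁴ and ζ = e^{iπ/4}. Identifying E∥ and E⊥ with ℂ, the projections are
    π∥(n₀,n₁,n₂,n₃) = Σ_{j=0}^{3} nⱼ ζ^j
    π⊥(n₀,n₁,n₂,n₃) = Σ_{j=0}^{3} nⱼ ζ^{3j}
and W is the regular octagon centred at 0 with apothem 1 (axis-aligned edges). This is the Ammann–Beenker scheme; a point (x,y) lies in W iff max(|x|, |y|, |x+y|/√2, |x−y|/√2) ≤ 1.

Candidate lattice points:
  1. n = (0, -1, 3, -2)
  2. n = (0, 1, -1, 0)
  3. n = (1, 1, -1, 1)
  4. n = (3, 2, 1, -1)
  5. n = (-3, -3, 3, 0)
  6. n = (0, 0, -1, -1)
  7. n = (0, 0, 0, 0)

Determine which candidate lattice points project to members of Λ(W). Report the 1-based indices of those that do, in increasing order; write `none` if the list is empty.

4, 6, 7

Internal map: ζ^{3j} for j=0..3 gives (1,0), (−√2/2,√2/2), (0,−1), (√2/2,√2/2).
candidate 1: n = (0, -1, 3, -2) → π⊥ ≈ (-0.707107, -5.121320); max(|x|,|y|,|x±y|/√2) = 5.121320 > 1 ⇒ ∉ W
candidate 2: n = (0, 1, -1, 0) → π⊥ ≈ (-0.707107, +1.707107); max(|x|,|y|,|x±y|/√2) = 1.707107 > 1 ⇒ ∉ W
candidate 3: n = (1, 1, -1, 1) → π⊥ ≈ (+1.000000, +2.414214); max(|x|,|y|,|x±y|/√2) = 2.414214 > 1 ⇒ ∉ W
candidate 4: n = (3, 2, 1, -1) → π⊥ ≈ (+0.878680, -0.292893); max(|x|,|y|,|x±y|/√2) = 0.878680 ≤ 1 ⇒ ∈ W
candidate 5: n = (-3, -3, 3, 0) → π⊥ ≈ (-0.878680, -5.121320); max(|x|,|y|,|x±y|/√2) = 5.121320 > 1 ⇒ ∉ W
candidate 6: n = (0, 0, -1, -1) → π⊥ ≈ (-0.707107, +0.292893); max(|x|,|y|,|x±y|/√2) = 0.707107 ≤ 1 ⇒ ∈ W
candidate 7: n = (0, 0, 0, 0) → π⊥ ≈ (+0.000000, +0.000000); max(|x|,|y|,|x±y|/√2) = 0.000000 ≤ 1 ⇒ ∈ W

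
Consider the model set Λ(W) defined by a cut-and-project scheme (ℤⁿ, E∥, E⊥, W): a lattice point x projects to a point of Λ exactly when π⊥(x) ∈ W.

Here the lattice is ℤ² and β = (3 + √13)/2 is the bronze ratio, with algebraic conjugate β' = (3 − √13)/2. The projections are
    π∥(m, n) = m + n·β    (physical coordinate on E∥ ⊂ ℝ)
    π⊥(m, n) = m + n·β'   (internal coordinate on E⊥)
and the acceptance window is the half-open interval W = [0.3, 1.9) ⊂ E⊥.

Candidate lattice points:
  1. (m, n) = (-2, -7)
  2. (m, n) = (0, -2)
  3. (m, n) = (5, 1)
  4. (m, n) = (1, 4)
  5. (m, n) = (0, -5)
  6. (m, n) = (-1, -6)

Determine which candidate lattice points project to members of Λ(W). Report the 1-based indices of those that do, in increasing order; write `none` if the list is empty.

Compute β' = (3−√13)/2 = -0.302776, so π⊥(m,n) = m -0.302776·n.
#1 (-2,-7): internal coord -2 + (-7)·β' = +0.119429; +0.119429 ∉ [0.3, 1.9) → out
#2 (0,-2): internal coord 0 + (-2)·β' = +0.605551; +0.605551 ∈ [0.3, 1.9) → IN Λ
#3 (5,1): internal coord 5 + (1)·β' = +4.697224; +4.697224 ∉ [0.3, 1.9) → out
#4 (1,4): internal coord 1 + (4)·β' = -0.211103; -0.211103 ∉ [0.3, 1.9) → out
#5 (0,-5): internal coord 0 + (-5)·β' = +1.513878; +1.513878 ∈ [0.3, 1.9) → IN Λ
#6 (-1,-6): internal coord -1 + (-6)·β' = +0.816654; +0.816654 ∈ [0.3, 1.9) → IN Λ

2, 5, 6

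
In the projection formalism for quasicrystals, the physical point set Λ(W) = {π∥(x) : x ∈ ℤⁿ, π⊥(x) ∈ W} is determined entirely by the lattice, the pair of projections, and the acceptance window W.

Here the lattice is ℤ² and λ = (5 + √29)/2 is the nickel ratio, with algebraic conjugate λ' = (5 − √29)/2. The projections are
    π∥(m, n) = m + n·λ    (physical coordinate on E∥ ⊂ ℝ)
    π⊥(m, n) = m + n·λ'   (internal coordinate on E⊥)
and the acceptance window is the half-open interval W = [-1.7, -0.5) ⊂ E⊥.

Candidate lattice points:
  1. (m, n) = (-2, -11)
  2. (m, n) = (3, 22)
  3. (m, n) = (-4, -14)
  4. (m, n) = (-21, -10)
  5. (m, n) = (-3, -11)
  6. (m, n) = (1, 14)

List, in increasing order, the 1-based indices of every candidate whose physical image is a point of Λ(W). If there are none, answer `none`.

Numerically λ ≈ 5.1926 and λ' = −1/λ ≈ -0.1926.
candidate 1: (m,n)=(-2,-11) → π∥ = -2-11·λ ≈ -59.1184, π⊥ = -2-11·λ' ≈ 0.1184 ∉ [-1.7, -0.5) ⇒ out
candidate 2: (m,n)=(3,22) → π∥ = 3+22·λ ≈ 117.2368, π⊥ = 3+22·λ' ≈ -1.2368 ∈ [-1.7, -0.5) ⇒ IN Λ
candidate 3: (m,n)=(-4,-14) → π∥ = -4-14·λ ≈ -76.6962, π⊥ = -4-14·λ' ≈ -1.3038 ∈ [-1.7, -0.5) ⇒ IN Λ
candidate 4: (m,n)=(-21,-10) → π∥ = -21-10·λ ≈ -72.9258, π⊥ = -21-10·λ' ≈ -19.0742 ∉ [-1.7, -0.5) ⇒ out
candidate 5: (m,n)=(-3,-11) → π∥ = -3-11·λ ≈ -60.1184, π⊥ = -3-11·λ' ≈ -0.8816 ∈ [-1.7, -0.5) ⇒ IN Λ
candidate 6: (m,n)=(1,14) → π∥ = 1+14·λ ≈ 73.6962, π⊥ = 1+14·λ' ≈ -1.6962 ∈ [-1.7, -0.5) ⇒ IN Λ

2, 3, 5, 6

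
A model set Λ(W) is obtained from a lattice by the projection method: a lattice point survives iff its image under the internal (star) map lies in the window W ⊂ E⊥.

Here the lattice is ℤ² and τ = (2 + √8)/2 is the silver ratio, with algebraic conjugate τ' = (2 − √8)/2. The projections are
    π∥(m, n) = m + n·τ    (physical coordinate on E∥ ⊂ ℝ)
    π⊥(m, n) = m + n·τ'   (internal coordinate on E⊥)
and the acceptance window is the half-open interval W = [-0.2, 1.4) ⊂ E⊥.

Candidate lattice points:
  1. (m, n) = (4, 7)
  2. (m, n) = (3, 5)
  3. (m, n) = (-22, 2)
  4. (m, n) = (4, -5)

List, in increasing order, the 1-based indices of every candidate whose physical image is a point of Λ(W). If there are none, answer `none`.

τ' = (2−√8)/2 ≈ -0.41421.
#1 (4,7): internal coord 4 + (7)·τ' = +1.10051; +1.10051 ∈ [-0.2, 1.4) → IN Λ
#2 (3,5): internal coord 3 + (5)·τ' = +0.92893; +0.92893 ∈ [-0.2, 1.4) → IN Λ
#3 (-22,2): internal coord -22 + (2)·τ' = -22.82843; -22.82843 ∉ [-0.2, 1.4) → out
#4 (4,-5): internal coord 4 + (-5)·τ' = +6.07107; +6.07107 ∉ [-0.2, 1.4) → out

1, 2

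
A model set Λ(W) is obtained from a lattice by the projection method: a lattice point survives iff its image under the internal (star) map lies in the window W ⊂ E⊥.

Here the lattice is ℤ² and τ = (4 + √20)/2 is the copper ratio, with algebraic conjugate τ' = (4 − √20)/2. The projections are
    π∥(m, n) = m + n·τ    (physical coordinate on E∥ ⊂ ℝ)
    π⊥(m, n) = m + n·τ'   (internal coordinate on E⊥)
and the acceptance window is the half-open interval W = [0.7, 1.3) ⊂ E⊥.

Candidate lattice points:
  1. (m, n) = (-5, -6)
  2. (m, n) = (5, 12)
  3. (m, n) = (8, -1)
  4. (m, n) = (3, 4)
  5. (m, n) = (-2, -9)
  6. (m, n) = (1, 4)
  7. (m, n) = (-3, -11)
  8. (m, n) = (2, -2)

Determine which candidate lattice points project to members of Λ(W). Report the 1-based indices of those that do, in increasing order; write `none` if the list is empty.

Numerically τ ≈ 4.23607 and τ' = −1/τ ≈ -0.23607.
[1] lift (-5,-6): star map gives -3.58359; window check 0.7 ≤ -3.58359 < 1.3 is false → out
[2] lift (5,12): star map gives 2.16718; window check 0.7 ≤ 2.16718 < 1.3 is false → out
[3] lift (8,-1): star map gives 8.23607; window check 0.7 ≤ 8.23607 < 1.3 is false → out
[4] lift (3,4): star map gives 2.05573; window check 0.7 ≤ 2.05573 < 1.3 is false → out
[5] lift (-2,-9): star map gives 0.12461; window check 0.7 ≤ 0.12461 < 1.3 is false → out
[6] lift (1,4): star map gives 0.05573; window check 0.7 ≤ 0.05573 < 1.3 is false → out
[7] lift (-3,-11): star map gives -0.40325; window check 0.7 ≤ -0.40325 < 1.3 is false → out
[8] lift (2,-2): star map gives 2.47214; window check 0.7 ≤ 2.47214 < 1.3 is false → out

none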